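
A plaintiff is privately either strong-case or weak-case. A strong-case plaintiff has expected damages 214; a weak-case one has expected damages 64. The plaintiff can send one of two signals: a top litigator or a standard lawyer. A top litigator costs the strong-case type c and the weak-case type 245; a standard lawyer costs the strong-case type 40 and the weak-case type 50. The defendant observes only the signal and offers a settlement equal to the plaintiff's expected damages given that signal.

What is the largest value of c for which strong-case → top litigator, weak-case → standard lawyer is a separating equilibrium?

190

Under separation: top litigator → strong-case (pays 214); standard lawyer → weak-case (pays 64).
Weak-case: 64 − 50 = 14 ≥ 214 − 245 = -31. Holds regardless of c. ✓
Strong-case: 214 − c ≥ 64 − 40, so c ≤ 214 − 24 = 190.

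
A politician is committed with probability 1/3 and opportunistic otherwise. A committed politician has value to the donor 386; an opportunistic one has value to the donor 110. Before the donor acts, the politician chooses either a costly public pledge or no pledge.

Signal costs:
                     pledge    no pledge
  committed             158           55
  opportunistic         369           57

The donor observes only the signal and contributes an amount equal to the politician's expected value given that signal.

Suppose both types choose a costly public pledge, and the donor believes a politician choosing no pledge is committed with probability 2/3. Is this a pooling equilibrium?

No

On the equilibrium path (pledge) the donor holds the prior 1/3 and pays 1/3·386 + 2/3·110 = 202. Off-path (no pledge) belief 2/3 gives 2/3·386 + 1/3·110 = 294.
Committed: pledge gives 202 − 158 = 44; no pledge gives 294 − 55 = 239. Deviates. ✗
Opportunistic: pledge gives 202 − 369 = -167; no pledge gives 294 − 57 = 237. Deviates. ✗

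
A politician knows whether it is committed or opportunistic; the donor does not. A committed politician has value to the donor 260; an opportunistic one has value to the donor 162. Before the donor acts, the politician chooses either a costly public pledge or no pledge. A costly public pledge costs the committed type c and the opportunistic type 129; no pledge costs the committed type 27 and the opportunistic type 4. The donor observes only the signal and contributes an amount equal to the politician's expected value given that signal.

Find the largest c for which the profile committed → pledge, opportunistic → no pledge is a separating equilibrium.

125

Under separation: pledge → committed (pays 260); no pledge → opportunistic (pays 162).
Opportunistic: 162 − 4 = 158 ≥ 260 − 129 = 131. Holds regardless of c. ✓
Committed: 260 − c ≥ 162 − 27, so c ≤ 260 − 135 = 125.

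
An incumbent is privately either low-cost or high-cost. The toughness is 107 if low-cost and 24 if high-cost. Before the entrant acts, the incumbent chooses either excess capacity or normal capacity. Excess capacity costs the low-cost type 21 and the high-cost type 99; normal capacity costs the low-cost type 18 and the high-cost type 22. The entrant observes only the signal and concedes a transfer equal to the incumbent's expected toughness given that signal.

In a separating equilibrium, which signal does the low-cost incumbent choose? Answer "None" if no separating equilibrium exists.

Try low-cost → excess capacity, high-cost → normal capacity:
  Under separation the entrant infers type exactly: excess capacity → low-cost (pays 107), normal capacity → high-cost (pays 24).
  Low-cost: excess capacity gives 107 − 21 = 86; normal capacity gives 24 − 18 = 6. No deviation. ✓
  High-cost: normal capacity gives 24 − 22 = 2; excess capacity gives 107 − 99 = 8. Would deviate. ✗
Try low-cost → normal capacity, high-cost → excess capacity:
  Under separation the entrant infers type exactly: normal capacity → low-cost (pays 107), excess capacity → high-cost (pays 24).
  Low-cost: normal capacity gives 107 − 18 = 89; excess capacity gives 24 − 21 = 3. No deviation. ✓
  High-cost: excess capacity gives 24 − 99 = -75; normal capacity gives 107 − 22 = 85. Would deviate. ✗
Neither assignment is incentive-compatible.

None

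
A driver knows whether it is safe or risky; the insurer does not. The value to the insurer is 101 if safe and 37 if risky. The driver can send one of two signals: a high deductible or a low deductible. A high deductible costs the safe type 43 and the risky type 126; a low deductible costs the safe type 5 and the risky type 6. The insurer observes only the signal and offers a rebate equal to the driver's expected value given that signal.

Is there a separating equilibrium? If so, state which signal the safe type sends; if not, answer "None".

high deductible

Try safe → high deductible, risky → low deductible:
  If types separate, high deductible earns payment 101 and low deductible earns 37.
  Safe: high deductible gives 101 − 43 = 58; low deductible gives 37 − 5 = 32. No deviation. ✓
  Risky: low deductible gives 37 − 6 = 31; high deductible gives 101 − 126 = -25. No deviation. ✓
Both hold — the safe type sends high deductible.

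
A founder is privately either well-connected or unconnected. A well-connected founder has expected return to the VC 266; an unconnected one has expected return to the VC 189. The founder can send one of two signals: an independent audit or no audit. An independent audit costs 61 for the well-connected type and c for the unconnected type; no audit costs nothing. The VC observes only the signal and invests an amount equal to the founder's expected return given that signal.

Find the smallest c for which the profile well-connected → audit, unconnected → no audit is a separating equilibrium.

Under separation: audit → well-connected (pays 266); no audit → unconnected (pays 189).
Well-connected: 266 − 61 = 205 ≥ 189 − 0 = 189. Holds regardless of c. ✓
Unconnected: 189 − 0 ≥ 266 − c, so c ≥ 266 − 189 = 77.

77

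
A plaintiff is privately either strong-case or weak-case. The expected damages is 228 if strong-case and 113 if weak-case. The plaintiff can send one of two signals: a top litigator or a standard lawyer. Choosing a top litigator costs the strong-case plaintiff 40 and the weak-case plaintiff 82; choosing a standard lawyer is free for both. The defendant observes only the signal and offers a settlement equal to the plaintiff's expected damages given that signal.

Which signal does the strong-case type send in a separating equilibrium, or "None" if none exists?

None

Try strong-case → top litigator, weak-case → standard lawyer:
  Under separation the defendant infers type exactly: top litigator → strong-case (pays 228), standard lawyer → weak-case (pays 113).
  Strong-case: top litigator gives 228 − 40 = 188; standard lawyer gives 113 − 0 = 113. No deviation. ✓
  Weak-case: standard lawyer gives 113 − 0 = 113; top litigator gives 228 − 82 = 146. Would deviate. ✗
Try strong-case → standard lawyer, weak-case → top litigator:
  Under separation the defendant infers type exactly: standard lawyer → strong-case (pays 228), top litigator → weak-case (pays 113).
  Strong-case: standard lawyer gives 228 − 0 = 228; top litigator gives 113 − 40 = 73. No deviation. ✓
  Weak-case: top litigator gives 113 − 82 = 31; standard lawyer gives 228 − 0 = 228. Would deviate. ✗
Neither assignment is incentive-compatible.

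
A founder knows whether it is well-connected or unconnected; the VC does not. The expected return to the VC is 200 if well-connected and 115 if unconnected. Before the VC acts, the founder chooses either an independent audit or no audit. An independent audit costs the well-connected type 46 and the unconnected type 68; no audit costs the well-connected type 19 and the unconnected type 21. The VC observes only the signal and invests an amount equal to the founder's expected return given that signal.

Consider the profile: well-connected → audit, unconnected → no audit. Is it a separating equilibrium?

If types separate, audit earns payment 200 and no audit earns 115.
Well-connected: audit gives 200 − 46 = 154; no audit gives 115 − 19 = 96. No deviation. ✓
Unconnected: no audit gives 115 − 21 = 94; audit gives 200 − 68 = 132. Would deviate. ✗

No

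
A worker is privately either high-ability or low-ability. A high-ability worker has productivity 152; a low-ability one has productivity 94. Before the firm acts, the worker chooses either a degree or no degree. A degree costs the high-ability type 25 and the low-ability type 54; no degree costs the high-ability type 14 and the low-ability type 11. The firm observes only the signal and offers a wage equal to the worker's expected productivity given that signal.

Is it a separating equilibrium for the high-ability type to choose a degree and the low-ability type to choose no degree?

No

If types separate, degree earns payment 152 and no degree earns 94.
High-ability: degree gives 152 − 25 = 127; no degree gives 94 − 14 = 80. No deviation. ✓
Low-ability: no degree gives 94 − 11 = 83; degree gives 152 − 54 = 98. Would deviate. ✗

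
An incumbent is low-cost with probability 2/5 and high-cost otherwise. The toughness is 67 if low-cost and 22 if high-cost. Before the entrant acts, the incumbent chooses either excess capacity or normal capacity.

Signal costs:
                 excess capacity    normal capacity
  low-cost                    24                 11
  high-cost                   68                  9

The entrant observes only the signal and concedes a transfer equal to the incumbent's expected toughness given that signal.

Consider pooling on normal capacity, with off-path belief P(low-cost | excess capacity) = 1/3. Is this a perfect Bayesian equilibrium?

Yes

On the equilibrium path (normal capacity) the entrant holds the prior 2/5 and pays 2/5·67 + 3/5·22 = 40. Off-path (excess capacity) belief 1/3 gives 1/3·67 + 2/3·22 = 37.
Low-cost: normal capacity gives 40 − 11 = 29; excess capacity gives 37 − 24 = 13. Stays. ✓
High-cost: normal capacity gives 40 − 9 = 31; excess capacity gives 37 − 68 = -31. Stays. ✓
Beliefs are Bayes-consistent on-path and both types best-respond.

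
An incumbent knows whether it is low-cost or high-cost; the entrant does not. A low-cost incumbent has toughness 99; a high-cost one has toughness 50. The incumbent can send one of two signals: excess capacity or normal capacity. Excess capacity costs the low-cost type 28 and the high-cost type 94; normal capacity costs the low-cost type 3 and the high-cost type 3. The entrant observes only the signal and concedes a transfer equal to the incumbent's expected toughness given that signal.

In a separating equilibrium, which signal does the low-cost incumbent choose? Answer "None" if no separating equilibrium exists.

Try low-cost → excess capacity, high-cost → normal capacity:
  If types separate, excess capacity earns payment 99 and normal capacity earns 50.
  Low-cost: excess capacity gives 99 − 28 = 71; normal capacity gives 50 − 3 = 47. No deviation. ✓
  High-cost: normal capacity gives 50 − 3 = 47; excess capacity gives 99 − 94 = 5. No deviation. ✓
Both hold — the low-cost type sends excess capacity.

excess capacity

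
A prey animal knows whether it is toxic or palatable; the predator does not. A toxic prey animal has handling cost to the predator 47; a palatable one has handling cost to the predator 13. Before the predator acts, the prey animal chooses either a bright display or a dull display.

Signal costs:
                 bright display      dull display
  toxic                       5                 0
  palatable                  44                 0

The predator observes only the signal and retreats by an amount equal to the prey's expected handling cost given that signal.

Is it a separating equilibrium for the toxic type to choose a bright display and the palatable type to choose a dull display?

If types separate, bright display earns payment 47 and dull display earns 13.
Toxic: bright display gives 47 − 5 = 42; dull display gives 13 − 0 = 13. No deviation. ✓
Palatable: dull display gives 13 − 0 = 13; bright display gives 47 − 44 = 3. No deviation. ✓
Neither type gains from mimicking the other.

Yes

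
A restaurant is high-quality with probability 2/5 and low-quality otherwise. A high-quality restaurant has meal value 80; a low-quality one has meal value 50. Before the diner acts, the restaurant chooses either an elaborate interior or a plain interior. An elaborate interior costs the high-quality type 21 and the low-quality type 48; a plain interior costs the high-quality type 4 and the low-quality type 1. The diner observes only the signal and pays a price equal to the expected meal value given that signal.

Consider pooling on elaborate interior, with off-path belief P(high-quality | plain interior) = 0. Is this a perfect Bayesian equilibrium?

No

At the pooled signal (elaborate interior) the diner holds the prior 2/5 and pays 2/5·80 + 3/5·50 = 62. Off-path (plain interior) belief 0 gives 0·80 + 1·50 = 50.
High-quality: elaborate interior gives 62 − 21 = 41; plain interior gives 50 − 4 = 46. Deviates. ✗
Low-quality: elaborate interior gives 62 − 48 = 14; plain interior gives 50 − 1 = 49. Deviates. ✗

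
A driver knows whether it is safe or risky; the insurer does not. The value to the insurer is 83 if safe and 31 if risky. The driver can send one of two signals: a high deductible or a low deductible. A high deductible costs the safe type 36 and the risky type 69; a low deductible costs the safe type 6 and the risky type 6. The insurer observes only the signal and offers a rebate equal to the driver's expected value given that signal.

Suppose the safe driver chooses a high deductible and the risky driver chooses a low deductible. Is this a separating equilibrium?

Yes

If types separate, high deductible earns payment 83 and low deductible earns 31.
Safe: high deductible gives 83 − 36 = 47; low deductible gives 31 − 6 = 25. No deviation. ✓
Risky: low deductible gives 31 − 6 = 25; high deductible gives 83 − 69 = 14. No deviation. ✓
Both incentive constraints hold.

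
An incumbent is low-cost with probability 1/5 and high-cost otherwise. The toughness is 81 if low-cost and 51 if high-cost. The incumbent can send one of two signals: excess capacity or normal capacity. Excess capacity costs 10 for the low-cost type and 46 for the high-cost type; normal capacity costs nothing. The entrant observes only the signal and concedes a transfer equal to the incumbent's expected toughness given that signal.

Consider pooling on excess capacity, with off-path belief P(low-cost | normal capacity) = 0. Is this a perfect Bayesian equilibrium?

No

At the pooled signal (excess capacity) the entrant holds the prior 1/5 and pays 1/5·81 + 4/5·51 = 57. Off-path (normal capacity) belief 0 gives 0·81 + 1·51 = 51.
Low-cost: excess capacity gives 57 − 10 = 47; normal capacity gives 51 − 0 = 51. Deviates. ✗
High-cost: excess capacity gives 57 − 46 = 11; normal capacity gives 51 − 0 = 51. Deviates. ✗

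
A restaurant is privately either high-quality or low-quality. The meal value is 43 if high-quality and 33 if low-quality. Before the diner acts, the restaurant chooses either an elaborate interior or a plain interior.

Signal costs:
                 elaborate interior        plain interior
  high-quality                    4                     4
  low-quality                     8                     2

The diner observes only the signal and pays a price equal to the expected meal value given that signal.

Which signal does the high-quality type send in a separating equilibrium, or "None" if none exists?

Try high-quality → elaborate interior, low-quality → plain interior:
  Under separation the diner infers type exactly: elaborate interior → high-quality (pays 43), plain interior → low-quality (pays 33).
  High-quality: elaborate interior gives 43 − 4 = 39; plain interior gives 33 − 4 = 29. No deviation. ✓
  Low-quality: plain interior gives 33 − 2 = 31; elaborate interior gives 43 − 8 = 35. Would deviate. ✗
Try high-quality → plain interior, low-quality → elaborate interior:
  Under separation the diner infers type exactly: plain interior → high-quality (pays 43), elaborate interior → low-quality (pays 33).
  High-quality: plain interior gives 43 − 4 = 39; elaborate interior gives 33 − 4 = 29. No deviation. ✓
  Low-quality: elaborate interior gives 33 − 8 = 25; plain interior gives 43 − 2 = 41. Would deviate. ✗
Neither assignment is incentive-compatible.

None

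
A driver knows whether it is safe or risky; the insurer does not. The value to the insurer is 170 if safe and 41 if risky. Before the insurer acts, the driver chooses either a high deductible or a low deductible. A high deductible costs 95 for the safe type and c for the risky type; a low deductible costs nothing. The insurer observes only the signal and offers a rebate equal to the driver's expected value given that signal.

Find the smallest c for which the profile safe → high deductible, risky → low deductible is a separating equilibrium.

Under separation: high deductible → safe (pays 170); low deductible → risky (pays 41).
Safe: 170 − 95 = 75 ≥ 41 − 0 = 41. Holds regardless of c. ✓
Risky: 41 − 0 ≥ 170 − c, so c ≥ 170 − 41 = 129.

129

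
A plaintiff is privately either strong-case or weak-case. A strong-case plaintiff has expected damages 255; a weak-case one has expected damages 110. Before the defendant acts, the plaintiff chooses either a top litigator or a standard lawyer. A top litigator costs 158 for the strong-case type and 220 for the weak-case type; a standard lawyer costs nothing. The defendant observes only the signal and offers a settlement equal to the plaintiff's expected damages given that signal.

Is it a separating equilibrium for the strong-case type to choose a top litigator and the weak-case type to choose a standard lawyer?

No

Under separation the defendant infers type exactly: top litigator → strong-case (pays 255), standard lawyer → weak-case (pays 110).
Strong-case: top litigator gives 255 − 158 = 97; standard lawyer gives 110 − 0 = 110. Would deviate. ✗
Weak-case: standard lawyer gives 110 − 0 = 110; top litigator gives 255 − 220 = 35. No deviation. ✓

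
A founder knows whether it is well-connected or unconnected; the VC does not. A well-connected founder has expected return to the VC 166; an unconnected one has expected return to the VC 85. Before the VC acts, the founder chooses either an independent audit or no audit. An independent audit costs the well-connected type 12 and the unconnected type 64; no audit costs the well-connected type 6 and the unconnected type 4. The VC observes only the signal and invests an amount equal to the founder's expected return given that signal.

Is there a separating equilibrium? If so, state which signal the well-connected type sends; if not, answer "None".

Try well-connected → audit, unconnected → no audit:
  If types separate, audit earns payment 166 and no audit earns 85.
  Well-connected: audit gives 166 − 12 = 154; no audit gives 85 − 6 = 79. No deviation. ✓
  Unconnected: no audit gives 85 − 4 = 81; audit gives 166 − 64 = 102. Would deviate. ✗
Try well-connected → no audit, unconnected → audit:
  If types separate, no audit earns payment 166 and audit earns 85.
  Well-connected: no audit gives 166 − 6 = 160; audit gives 85 − 12 = 73. No deviation. ✓
  Unconnected: audit gives 85 − 64 = 21; no audit gives 166 − 4 = 162. Would deviate. ✗
Neither assignment is incentive-compatible.

None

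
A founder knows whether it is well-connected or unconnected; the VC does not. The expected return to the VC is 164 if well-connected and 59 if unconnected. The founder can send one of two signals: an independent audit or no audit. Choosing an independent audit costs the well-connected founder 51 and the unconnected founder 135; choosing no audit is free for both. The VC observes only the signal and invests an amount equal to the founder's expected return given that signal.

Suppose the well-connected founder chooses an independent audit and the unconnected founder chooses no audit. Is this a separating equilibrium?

Yes

If types separate, audit earns payment 164 and no audit earns 59.
Well-connected: audit gives 164 − 51 = 113; no audit gives 59 − 0 = 59. No deviation. ✓
Unconnected: no audit gives 59 − 0 = 59; audit gives 164 − 135 = 29. No deviation. ✓
Neither type gains from mimicking the other.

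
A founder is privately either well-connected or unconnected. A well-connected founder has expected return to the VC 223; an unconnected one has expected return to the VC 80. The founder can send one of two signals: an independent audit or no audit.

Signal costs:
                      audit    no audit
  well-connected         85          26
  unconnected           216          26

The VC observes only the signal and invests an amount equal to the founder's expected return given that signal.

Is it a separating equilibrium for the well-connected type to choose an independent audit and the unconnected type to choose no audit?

Yes

If types separate, audit earns payment 223 and no audit earns 80.
Well-connected: audit gives 223 − 85 = 138; no audit gives 80 − 26 = 54. No deviation. ✓
Unconnected: no audit gives 80 − 26 = 54; audit gives 223 − 216 = 7. No deviation. ✓
Neither type gains from mimicking the other.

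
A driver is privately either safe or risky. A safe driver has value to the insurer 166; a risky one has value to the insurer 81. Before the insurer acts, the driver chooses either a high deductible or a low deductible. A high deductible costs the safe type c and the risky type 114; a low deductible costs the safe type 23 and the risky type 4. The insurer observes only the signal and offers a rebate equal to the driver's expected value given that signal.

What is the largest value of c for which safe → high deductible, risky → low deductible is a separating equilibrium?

108

Under separation: high deductible → safe (pays 166); low deductible → risky (pays 81).
Risky: 81 − 4 = 77 ≥ 166 − 114 = 52. Holds regardless of c. ✓
Safe: 166 − c ≥ 81 − 23, so c ≤ 166 − 58 = 108.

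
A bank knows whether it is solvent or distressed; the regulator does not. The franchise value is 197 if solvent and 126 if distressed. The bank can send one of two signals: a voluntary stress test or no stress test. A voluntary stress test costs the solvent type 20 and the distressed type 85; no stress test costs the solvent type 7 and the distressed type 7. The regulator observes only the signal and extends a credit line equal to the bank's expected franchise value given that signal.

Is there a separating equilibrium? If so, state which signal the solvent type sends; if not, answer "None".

stress test

Try solvent → stress test, distressed → no stress test:
  Under separation the regulator infers type exactly: stress test → solvent (pays 197), no stress test → distressed (pays 126).
  Solvent: stress test gives 197 − 20 = 177; no stress test gives 126 − 7 = 119. No deviation. ✓
  Distressed: no stress test gives 126 − 7 = 119; stress test gives 197 − 85 = 112. No deviation. ✓
Both hold — the solvent type sends stress test.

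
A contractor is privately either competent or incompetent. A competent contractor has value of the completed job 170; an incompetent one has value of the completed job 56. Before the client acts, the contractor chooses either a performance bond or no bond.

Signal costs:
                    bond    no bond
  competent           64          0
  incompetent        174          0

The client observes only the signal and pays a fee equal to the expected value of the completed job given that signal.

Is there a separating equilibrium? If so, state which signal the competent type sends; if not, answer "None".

bond

Try competent → bond, incompetent → no bond:
  If types separate, bond earns payment 170 and no bond earns 56.
  Competent: bond gives 170 − 64 = 106; no bond gives 56 − 0 = 56. No deviation. ✓
  Incompetent: no bond gives 56 − 0 = 56; bond gives 170 − 174 = -4. No deviation. ✓
Both hold — the competent type sends bond.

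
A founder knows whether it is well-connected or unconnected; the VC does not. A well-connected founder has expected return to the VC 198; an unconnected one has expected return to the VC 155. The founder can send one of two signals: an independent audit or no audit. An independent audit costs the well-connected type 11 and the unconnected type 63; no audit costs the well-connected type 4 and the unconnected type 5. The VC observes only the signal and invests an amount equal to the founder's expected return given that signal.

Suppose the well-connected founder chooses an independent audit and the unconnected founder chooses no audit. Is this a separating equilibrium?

Yes

Under separation the VC infers type exactly: audit → well-connected (pays 198), no audit → unconnected (pays 155).
Well-connected: audit gives 198 − 11 = 187; no audit gives 155 − 4 = 151. No deviation. ✓
Unconnected: no audit gives 155 − 5 = 150; audit gives 198 − 63 = 135. No deviation. ✓
Both incentive constraints hold.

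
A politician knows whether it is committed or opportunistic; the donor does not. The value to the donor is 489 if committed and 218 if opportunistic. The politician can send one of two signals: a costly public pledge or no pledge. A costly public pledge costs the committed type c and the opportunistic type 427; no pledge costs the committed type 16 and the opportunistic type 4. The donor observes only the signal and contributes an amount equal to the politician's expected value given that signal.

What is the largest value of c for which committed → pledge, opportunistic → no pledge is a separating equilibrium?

287

Under separation: pledge → committed (pays 489); no pledge → opportunistic (pays 218).
Opportunistic: 218 − 4 = 214 ≥ 489 − 427 = 62. Holds regardless of c. ✓
Committed: 489 − c ≥ 218 − 16, so c ≤ 489 − 202 = 287.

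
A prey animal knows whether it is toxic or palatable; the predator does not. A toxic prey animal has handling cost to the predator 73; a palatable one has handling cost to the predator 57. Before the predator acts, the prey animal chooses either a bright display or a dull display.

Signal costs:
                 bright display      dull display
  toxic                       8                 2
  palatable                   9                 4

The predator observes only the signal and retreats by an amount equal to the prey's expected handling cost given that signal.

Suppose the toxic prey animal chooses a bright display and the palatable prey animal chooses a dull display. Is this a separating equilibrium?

If types separate, bright display earns payment 73 and dull display earns 57.
Toxic: bright display gives 73 − 8 = 65; dull display gives 57 − 2 = 55. No deviation. ✓
Palatable: dull display gives 57 − 4 = 53; bright display gives 73 − 9 = 64. Would deviate. ✗

No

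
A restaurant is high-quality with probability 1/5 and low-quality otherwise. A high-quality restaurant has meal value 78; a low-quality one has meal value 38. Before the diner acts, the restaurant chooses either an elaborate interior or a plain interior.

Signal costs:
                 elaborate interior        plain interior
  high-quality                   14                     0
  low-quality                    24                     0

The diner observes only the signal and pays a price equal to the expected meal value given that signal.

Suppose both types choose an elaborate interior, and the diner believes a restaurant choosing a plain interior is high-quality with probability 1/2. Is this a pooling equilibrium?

On the equilibrium path (elaborate interior) the diner holds the prior 1/5 and pays 1/5·78 + 4/5·38 = 46. Off-path (plain interior) belief 1/2 gives 1/2·78 + 1/2·38 = 58.
High-quality: elaborate interior gives 46 − 14 = 32; plain interior gives 58 − 0 = 58. Deviates. ✗
Low-quality: elaborate interior gives 46 − 24 = 22; plain interior gives 58 − 0 = 58. Deviates. ✗

No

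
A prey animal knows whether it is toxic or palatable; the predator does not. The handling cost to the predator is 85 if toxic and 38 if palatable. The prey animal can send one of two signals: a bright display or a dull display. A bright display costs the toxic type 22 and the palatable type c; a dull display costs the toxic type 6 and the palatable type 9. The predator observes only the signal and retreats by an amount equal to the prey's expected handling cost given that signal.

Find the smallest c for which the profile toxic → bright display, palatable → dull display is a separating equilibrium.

56

Under separation: bright display → toxic (pays 85); dull display → palatable (pays 38).
Toxic: 85 − 22 = 63 ≥ 38 − 6 = 32. Holds regardless of c. ✓
Palatable: 38 − 9 ≥ 85 − c, so c ≥ 85 − 29 = 56.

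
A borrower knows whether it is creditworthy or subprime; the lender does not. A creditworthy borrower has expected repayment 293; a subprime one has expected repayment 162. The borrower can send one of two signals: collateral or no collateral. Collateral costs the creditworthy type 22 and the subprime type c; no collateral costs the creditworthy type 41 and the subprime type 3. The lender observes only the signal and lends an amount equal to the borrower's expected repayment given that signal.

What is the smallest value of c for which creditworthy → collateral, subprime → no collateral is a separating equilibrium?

134

Under separation: collateral → creditworthy (pays 293); no collateral → subprime (pays 162).
Creditworthy: 293 − 22 = 271 ≥ 162 − 41 = 121. Holds regardless of c. ✓
Subprime: 162 − 3 ≥ 293 − c, so c ≥ 293 − 159 = 134.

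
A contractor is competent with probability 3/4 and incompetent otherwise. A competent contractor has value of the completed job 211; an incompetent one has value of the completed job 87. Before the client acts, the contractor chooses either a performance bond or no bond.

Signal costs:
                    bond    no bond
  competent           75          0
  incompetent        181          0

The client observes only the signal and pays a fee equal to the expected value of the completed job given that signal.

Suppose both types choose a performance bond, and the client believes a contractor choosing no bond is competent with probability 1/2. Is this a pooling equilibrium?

At the pooled signal (bond) the client holds the prior 3/4 and pays 3/4·211 + 1/4·87 = 180. Off-path (no bond) belief 1/2 gives 1/2·211 + 1/2·87 = 149.
Competent: bond gives 180 − 75 = 105; no bond gives 149 − 0 = 149. Deviates. ✗
Incompetent: bond gives 180 − 181 = -1; no bond gives 149 − 0 = 149. Deviates. ✗

No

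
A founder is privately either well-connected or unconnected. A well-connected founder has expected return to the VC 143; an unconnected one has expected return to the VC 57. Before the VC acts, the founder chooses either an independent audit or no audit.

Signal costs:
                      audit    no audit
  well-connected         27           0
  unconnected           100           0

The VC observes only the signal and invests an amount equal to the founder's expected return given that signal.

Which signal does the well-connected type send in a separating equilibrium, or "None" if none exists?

audit

Try well-connected → audit, unconnected → no audit:
  Under separation the VC infers type exactly: audit → well-connected (pays 143), no audit → unconnected (pays 57).
  Well-connected: audit gives 143 − 27 = 116; no audit gives 57 − 0 = 57. No deviation. ✓
  Unconnected: no audit gives 57 − 0 = 57; audit gives 143 − 100 = 43. No deviation. ✓
Both hold — the well-connected type sends audit.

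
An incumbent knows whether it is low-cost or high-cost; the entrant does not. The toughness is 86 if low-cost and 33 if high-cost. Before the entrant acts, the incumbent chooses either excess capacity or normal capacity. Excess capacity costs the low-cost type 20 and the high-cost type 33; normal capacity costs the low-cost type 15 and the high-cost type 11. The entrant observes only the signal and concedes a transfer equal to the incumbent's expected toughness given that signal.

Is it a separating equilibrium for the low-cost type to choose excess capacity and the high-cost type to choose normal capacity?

If types separate, excess capacity earns payment 86 and normal capacity earns 33.
Low-cost: excess capacity gives 86 − 20 = 66; normal capacity gives 33 − 15 = 18. No deviation. ✓
High-cost: normal capacity gives 33 − 11 = 22; excess capacity gives 86 − 33 = 53. Would deviate. ✗

No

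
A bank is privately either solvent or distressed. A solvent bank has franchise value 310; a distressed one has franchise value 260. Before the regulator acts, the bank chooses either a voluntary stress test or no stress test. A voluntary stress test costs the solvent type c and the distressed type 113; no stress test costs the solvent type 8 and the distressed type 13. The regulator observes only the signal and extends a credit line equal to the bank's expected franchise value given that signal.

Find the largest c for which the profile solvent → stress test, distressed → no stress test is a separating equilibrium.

Under separation: stress test → solvent (pays 310); no stress test → distressed (pays 260).
Distressed: 260 − 13 = 247 ≥ 310 − 113 = 197. Holds regardless of c. ✓
Solvent: 310 − c ≥ 260 − 8, so c ≤ 310 − 252 = 58.

58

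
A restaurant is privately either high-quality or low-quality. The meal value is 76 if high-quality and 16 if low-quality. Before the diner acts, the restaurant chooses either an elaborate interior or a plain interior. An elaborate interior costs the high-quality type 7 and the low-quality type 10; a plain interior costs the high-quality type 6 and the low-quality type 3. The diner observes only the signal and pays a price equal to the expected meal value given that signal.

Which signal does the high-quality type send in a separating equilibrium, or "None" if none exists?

Try high-quality → elaborate interior, low-quality → plain interior:
  If types separate, elaborate interior earns payment 76 and plain interior earns 16.
  High-quality: elaborate interior gives 76 − 7 = 69; plain interior gives 16 − 6 = 10. No deviation. ✓
  Low-quality: plain interior gives 16 − 3 = 13; elaborate interior gives 76 − 10 = 66. Would deviate. ✗
Try high-quality → plain interior, low-quality → elaborate interior:
  If types separate, plain interior earns payment 76 and elaborate interior earns 16.
  High-quality: plain interior gives 76 − 6 = 70; elaborate interior gives 16 − 7 = 9. No deviation. ✓
  Low-quality: elaborate interior gives 16 − 10 = 6; plain interior gives 76 − 3 = 73. Would deviate. ✗
Neither assignment is incentive-compatible.

None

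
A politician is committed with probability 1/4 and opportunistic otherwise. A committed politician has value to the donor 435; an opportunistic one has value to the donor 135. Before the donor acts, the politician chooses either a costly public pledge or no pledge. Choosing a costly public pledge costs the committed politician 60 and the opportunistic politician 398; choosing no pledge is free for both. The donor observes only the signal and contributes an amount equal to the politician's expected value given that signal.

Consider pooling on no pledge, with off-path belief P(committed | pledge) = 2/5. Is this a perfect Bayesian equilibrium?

At the pooled signal (no pledge) the donor holds the prior 1/4 and pays 1/4·435 + 3/4·135 = 210. Off-path (pledge) belief 2/5 gives 2/5·435 + 3/5·135 = 255.
Committed: no pledge gives 210 − 0 = 210; pledge gives 255 − 60 = 195. Stays. ✓
Opportunistic: no pledge gives 210 − 0 = 210; pledge gives 255 − 398 = -143. Stays. ✓

Yes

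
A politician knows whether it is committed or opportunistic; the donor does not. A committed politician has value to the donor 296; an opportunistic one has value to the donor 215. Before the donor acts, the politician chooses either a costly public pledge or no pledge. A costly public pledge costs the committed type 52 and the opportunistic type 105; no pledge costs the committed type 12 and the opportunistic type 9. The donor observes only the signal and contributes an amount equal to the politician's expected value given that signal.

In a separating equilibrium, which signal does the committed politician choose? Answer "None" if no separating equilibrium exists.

pledge

Try committed → pledge, opportunistic → no pledge:
  If types separate, pledge earns payment 296 and no pledge earns 215.
  Committed: pledge gives 296 − 52 = 244; no pledge gives 215 − 12 = 203. No deviation. ✓
  Opportunistic: no pledge gives 215 − 9 = 206; pledge gives 296 − 105 = 191. No deviation. ✓
Both hold — the committed type sends pledge.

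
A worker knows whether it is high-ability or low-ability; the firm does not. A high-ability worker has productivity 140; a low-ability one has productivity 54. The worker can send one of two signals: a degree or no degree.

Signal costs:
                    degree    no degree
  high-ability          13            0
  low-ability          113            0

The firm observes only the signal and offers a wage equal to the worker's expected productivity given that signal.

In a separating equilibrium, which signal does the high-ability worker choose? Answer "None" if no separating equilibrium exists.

Try high-ability → degree, low-ability → no degree:
  Under separation the firm infers type exactly: degree → high-ability (pays 140), no degree → low-ability (pays 54).
  High-ability: degree gives 140 − 13 = 127; no degree gives 54 − 0 = 54. No deviation. ✓
  Low-ability: no degree gives 54 − 0 = 54; degree gives 140 − 113 = 27. No deviation. ✓
Both hold — the high-ability type sends degree.

degree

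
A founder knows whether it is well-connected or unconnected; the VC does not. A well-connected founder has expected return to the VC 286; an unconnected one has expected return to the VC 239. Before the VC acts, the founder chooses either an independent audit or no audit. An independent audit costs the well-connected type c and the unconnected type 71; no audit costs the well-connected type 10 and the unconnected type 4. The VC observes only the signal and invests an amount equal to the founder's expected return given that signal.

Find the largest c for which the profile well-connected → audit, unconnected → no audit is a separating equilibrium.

57

Under separation: audit → well-connected (pays 286); no audit → unconnected (pays 239).
Unconnected: 239 − 4 = 235 ≥ 286 − 71 = 215. Holds regardless of c. ✓
Well-connected: 286 − c ≥ 239 − 10, so c ≤ 286 − 229 = 57.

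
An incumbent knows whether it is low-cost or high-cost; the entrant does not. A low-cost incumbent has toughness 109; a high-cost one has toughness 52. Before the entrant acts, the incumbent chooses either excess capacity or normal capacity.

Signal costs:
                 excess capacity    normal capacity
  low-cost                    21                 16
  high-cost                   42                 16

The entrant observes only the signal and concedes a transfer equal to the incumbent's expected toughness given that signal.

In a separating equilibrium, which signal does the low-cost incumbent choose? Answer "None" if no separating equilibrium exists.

None

Try low-cost → excess capacity, high-cost → normal capacity:
  If types separate, excess capacity earns payment 109 and normal capacity earns 52.
  Low-cost: excess capacity gives 109 − 21 = 88; normal capacity gives 52 − 16 = 36. No deviation. ✓
  High-cost: normal capacity gives 52 − 16 = 36; excess capacity gives 109 − 42 = 67. Would deviate. ✗
Try low-cost → normal capacity, high-cost → excess capacity:
  If types separate, normal capacity earns payment 109 and excess capacity earns 52.
  Low-cost: normal capacity gives 109 − 16 = 93; excess capacity gives 52 − 21 = 31. No deviation. ✓
  High-cost: excess capacity gives 52 − 42 = 10; normal capacity gives 109 − 16 = 93. Would deviate. ✗
Neither assignment is incentive-compatible.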